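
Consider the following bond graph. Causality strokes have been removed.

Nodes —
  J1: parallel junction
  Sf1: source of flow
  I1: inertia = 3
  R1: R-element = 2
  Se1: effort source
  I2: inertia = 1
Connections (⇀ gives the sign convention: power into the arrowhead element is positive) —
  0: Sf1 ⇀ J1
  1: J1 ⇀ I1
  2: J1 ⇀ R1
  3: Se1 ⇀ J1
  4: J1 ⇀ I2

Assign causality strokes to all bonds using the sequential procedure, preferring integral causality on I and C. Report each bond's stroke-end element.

b0 →Sf1  (Sf1 (Sf) sets flow on bond)
b3 →J1  (Se1 (Se) sets effort on bond)
b1 →I1  (J1 effort already set via bond 3)
b2 →R1  (J1: bond 3 brought effort, rest push out)
b4 →I2  (J1 effort already set via bond 3)

β0 stroke at Sf1
β1 stroke at I1
β2 stroke at R1
β3 stroke at J1
β4 stroke at I2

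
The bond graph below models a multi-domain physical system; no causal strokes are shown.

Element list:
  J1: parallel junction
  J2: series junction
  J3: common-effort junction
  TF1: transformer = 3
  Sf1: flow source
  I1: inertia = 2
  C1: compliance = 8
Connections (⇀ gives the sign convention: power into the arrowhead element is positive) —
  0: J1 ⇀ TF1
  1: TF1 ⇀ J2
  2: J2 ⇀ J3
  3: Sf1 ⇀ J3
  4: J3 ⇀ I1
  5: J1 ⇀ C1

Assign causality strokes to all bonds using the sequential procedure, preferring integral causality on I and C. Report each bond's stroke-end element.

β0 stroke→TF1
β1 stroke→J2
β2 stroke→J3
β3 stroke→Sf1
β4 stroke→I1
β5 stroke→J1

#3 stroke at Sf1  (Sf1 (Sf) sets flow on bond)
#4 stroke at I1  (I1 integral (f out))
#2 stroke at J3  (J3: last free bond brings effort in)
#1 stroke at J2  (1-jn J2 has f-setter on 2)
#0 stroke at TF1  (TF1 one-in-one-out from 1)
#5 stroke at J1  (J1 needs exactly one e-in)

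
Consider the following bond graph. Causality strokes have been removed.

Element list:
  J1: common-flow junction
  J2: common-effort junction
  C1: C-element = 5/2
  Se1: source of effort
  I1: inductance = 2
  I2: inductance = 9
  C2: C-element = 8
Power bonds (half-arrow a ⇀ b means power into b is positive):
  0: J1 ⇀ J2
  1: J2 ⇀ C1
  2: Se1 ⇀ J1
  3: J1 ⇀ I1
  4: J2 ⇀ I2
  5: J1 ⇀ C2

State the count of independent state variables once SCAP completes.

4  (C1, C2, I1, I2 all integral)

#2 →J1  (Se1 fixes effort; stroke away)
#1 →J2  (C1 integral (e out))
#0 →J1  (0-jn J2 has e-setter on 1)
#4 →I2  (common-e at J2 fixed by 1)
#3 →I1  (I1: I, integral causality)
#5 →J1  (J1: bond 3 brought flow, rest push out)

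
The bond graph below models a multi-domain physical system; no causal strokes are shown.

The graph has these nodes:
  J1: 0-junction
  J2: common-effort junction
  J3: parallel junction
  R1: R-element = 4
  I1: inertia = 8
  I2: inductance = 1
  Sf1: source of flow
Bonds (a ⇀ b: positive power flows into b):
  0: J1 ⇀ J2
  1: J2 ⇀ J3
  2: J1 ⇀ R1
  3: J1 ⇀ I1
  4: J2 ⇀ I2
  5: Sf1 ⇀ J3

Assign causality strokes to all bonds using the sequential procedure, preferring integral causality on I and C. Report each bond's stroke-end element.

b0 →J2
b1 →J3
b2 →J1
b3 →I1
b4 →I2
b5 →Sf1

bond 5 stroke→Sf1  (Sf1 (Sf) sets flow on bond)
bond 1 stroke→J3  (only one effort-in slot at J3)
bond 3 stroke→I1  (I1 integral (f out))
bond 4 stroke→I2  (prefer integral on I2)
bond 0 stroke→J2  (closing 0-jn rule on J2)
bond 2 stroke→J1  (J1 needs exactly one e-in)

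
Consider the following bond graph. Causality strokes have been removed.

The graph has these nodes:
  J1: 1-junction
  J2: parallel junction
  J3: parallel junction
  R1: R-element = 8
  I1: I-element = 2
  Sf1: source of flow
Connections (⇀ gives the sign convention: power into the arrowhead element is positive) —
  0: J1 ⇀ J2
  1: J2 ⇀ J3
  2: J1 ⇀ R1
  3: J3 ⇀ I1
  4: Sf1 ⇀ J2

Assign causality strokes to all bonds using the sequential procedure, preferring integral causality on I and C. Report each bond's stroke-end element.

#0 stroke→J2
#1 stroke→J3
#2 stroke→J1
#3 stroke→I1
#4 stroke→Sf1

bond 4 stroke→Sf1  (source Sf1 imposes f)
bond 3 stroke→I1  (I1: I, integral causality)
bond 1 stroke→J3  (J3 needs exactly one e-in)
bond 0 stroke→J2  (closing 0-jn rule on J2)
bond 2 stroke→J1  (1-jn J1 has f-setter on 0)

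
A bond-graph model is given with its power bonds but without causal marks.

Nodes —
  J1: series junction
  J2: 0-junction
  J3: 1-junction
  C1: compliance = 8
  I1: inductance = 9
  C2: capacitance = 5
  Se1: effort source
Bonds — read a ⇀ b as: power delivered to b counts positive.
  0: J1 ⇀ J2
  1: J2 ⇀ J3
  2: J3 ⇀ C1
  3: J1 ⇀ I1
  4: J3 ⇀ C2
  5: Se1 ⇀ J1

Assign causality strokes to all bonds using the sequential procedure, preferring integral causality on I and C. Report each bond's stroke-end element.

β0 →J1
β1 →J2
β2 →J3
β3 →I1
β4 →J3
β5 →J1

#5 stroke→J1  (source Se1 imposes e)
#2 stroke→J3  (C1: C, integral causality)
#3 stroke→I1  (prefer integral on I1)
#0 stroke→J1  (J1: bond 3 brought flow, rest push out)
#1 stroke→J2  (closing 0-jn rule on J2)
#4 stroke→J3  (common-f at J3 fixed by 1)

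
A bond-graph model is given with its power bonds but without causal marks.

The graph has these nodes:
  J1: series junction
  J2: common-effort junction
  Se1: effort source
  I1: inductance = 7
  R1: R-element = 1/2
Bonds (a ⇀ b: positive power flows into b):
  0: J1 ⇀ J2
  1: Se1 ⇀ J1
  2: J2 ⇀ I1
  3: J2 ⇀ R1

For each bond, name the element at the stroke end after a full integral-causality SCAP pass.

b1 stroke at J1  (source Se1 imposes e)
b0 stroke at J2  (closing 1-jn rule on J1)
b2 stroke at I1  (J2 effort already set via bond 0)
b3 stroke at R1  (0-jn J2 has e-setter on 0)

bond 0 stroke at J2
bond 1 stroke at J1
bond 2 stroke at I1
bond 3 stroke at R1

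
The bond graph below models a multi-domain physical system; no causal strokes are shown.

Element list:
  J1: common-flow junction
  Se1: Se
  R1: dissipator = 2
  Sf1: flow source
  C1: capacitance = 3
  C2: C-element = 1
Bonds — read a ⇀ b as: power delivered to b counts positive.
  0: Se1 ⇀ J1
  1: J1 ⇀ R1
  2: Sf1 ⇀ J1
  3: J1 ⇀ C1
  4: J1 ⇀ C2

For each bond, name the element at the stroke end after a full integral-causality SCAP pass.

bond 0 stroke→J1
bond 1 stroke→J1
bond 2 stroke→Sf1
bond 3 stroke→J1
bond 4 stroke→J1

β0 →J1  (source Se1 imposes e)
β2 →Sf1  (source Sf1 imposes f)
β1 →J1  (1-jn J1 has f-setter on 2)
β3 →J1  (1-jn J1 has f-setter on 2)
β4 →J1  (J1 flow already set via bond 2)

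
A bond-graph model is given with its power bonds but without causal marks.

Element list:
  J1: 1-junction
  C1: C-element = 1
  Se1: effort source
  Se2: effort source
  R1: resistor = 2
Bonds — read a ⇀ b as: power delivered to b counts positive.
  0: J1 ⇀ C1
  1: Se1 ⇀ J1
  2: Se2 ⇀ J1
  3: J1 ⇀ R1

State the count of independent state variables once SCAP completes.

#1 stroke at J1  (Se1 fixes effort; stroke away)
#2 stroke at J1  (Se2 fixes effort; stroke away)
#0 stroke at J1  (C1 integral (e out))
#3 stroke at R1  (only one flow-in slot at J1)

1  (C1 all integral)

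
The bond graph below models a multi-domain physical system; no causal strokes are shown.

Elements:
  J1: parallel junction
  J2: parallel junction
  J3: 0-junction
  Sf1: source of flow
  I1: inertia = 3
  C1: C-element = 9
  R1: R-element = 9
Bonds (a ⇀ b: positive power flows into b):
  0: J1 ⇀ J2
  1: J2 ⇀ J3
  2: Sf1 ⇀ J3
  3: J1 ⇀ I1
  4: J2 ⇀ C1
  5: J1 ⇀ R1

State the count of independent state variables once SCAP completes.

2  (C1, I1 all integral)

#2 stroke at Sf1  (Sf1 fixes flow; stroke at Sf1)
#1 stroke at J3  (J3: last free bond brings effort in)
#3 stroke at I1  (prefer integral on I1)
#4 stroke at J2  (C1: C, integral causality)
#0 stroke at J1  (0-jn J2 has e-setter on 4)
#5 stroke at R1  (J1 effort already set via bond 0)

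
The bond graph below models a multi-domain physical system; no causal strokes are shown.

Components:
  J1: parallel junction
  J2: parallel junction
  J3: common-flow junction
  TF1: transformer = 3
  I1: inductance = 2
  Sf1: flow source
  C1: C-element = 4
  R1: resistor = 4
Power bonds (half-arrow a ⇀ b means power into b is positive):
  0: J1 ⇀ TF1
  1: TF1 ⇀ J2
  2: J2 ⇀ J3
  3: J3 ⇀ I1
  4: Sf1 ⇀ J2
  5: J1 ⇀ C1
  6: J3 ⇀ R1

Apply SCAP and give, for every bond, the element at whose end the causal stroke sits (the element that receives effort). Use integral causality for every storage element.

β0 →TF1
β1 →J2
β2 →J3
β3 →I1
β4 →Sf1
β5 →J1
β6 →J3

#4 stroke at Sf1  (Sf1 fixes flow; stroke at Sf1)
#3 stroke at I1  (prefer integral on I1)
#2 stroke at J3  (J3: bond 3 brought flow, rest push out)
#6 stroke at J3  (common-f at J3 fixed by 3)
#1 stroke at J2  (closing 0-jn rule on J2)
#0 stroke at TF1  (TF1 one-in-one-out from 1)
#5 stroke at J1  (only one effort-in slot at J1)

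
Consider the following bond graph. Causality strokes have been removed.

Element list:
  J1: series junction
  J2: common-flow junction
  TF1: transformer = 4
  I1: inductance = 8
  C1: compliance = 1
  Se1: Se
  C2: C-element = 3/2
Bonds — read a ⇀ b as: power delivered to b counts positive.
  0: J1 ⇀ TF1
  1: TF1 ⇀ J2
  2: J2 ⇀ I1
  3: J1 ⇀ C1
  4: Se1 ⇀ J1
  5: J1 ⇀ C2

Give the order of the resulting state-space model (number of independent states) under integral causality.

β4 stroke at J1  (Se1: effort source, stroke at far end)
β2 stroke at I1  (I1: I, integral causality)
β1 stroke at J2  (1-jn J2 has f-setter on 2)
β0 stroke at TF1  (TF TF1: opposite of bond 1)
β3 stroke at J1  (1-jn J1 has f-setter on 0)
β5 stroke at J1  (J1 flow already set via bond 0)

3  (C1, C2, I1 all integral)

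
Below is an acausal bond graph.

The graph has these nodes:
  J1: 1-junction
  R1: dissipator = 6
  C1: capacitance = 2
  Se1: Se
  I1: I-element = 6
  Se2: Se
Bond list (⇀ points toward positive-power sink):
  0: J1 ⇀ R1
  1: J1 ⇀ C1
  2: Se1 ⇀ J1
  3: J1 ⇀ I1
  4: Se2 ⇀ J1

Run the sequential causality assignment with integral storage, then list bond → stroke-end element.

β0 stroke at J1
β1 stroke at J1
β2 stroke at J1
β3 stroke at I1
β4 stroke at J1

β2 →J1  (Se1 (Se) sets effort on bond)
β4 →J1  (Se2 fixes effort; stroke away)
β1 →J1  (C1: C, integral causality)
β3 →I1  (I1 integral (f out))
β0 →J1  (J1: bond 3 brought flow, rest push out)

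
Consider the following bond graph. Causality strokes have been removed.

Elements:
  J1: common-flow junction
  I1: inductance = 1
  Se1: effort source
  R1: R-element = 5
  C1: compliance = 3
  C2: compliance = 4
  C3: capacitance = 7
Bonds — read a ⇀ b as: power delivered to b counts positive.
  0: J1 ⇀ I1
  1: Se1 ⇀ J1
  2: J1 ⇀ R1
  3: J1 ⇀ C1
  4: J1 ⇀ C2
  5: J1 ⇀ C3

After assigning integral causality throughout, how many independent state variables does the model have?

b1 stroke at J1  (Se1 (Se) sets effort on bond)
b0 stroke at I1  (I1 outputs flow p/I1)
b2 stroke at J1  (J1: bond 0 brought flow, rest push out)
b3 stroke at J1  (J1: bond 0 brought flow, rest push out)
b4 stroke at J1  (J1: bond 0 brought flow, rest push out)
b5 stroke at J1  (1-jn J1 has f-setter on 0)

4  (C1, C2, C3, I1 all integral)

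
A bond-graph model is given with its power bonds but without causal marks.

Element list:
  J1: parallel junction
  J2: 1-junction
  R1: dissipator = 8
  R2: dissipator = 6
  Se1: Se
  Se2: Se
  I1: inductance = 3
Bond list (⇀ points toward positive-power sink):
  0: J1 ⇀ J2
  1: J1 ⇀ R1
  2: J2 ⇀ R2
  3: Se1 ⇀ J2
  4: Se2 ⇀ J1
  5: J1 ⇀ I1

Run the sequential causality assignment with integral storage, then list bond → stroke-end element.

bond 0 stroke→J2
bond 1 stroke→R1
bond 2 stroke→R2
bond 3 stroke→J2
bond 4 stroke→J1
bond 5 stroke→I1

#3 →J2  (Se1 fixes effort; stroke away)
#4 →J1  (source Se2 imposes e)
#0 →J2  (common-e at J1 fixed by 4)
#1 →R1  (J1: bond 4 brought effort, rest push out)
#5 →I1  (J1: bond 4 brought effort, rest push out)
#2 →R2  (closing 1-jn rule on J2)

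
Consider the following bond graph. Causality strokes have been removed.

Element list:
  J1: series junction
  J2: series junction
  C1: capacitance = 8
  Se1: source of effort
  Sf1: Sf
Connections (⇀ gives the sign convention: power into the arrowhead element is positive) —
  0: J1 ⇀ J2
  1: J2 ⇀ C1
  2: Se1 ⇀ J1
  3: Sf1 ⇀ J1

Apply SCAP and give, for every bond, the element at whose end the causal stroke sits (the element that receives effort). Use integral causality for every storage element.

b2 stroke at J1  (Se1 (Se) sets effort on bond)
b3 stroke at Sf1  (Sf1 fixes flow; stroke at Sf1)
b0 stroke at J1  (common-f at J1 fixed by 3)
b1 stroke at J2  (common-f at J2 fixed by 0)

β0 |J1
β1 |J2
β2 |J1
β3 |Sf1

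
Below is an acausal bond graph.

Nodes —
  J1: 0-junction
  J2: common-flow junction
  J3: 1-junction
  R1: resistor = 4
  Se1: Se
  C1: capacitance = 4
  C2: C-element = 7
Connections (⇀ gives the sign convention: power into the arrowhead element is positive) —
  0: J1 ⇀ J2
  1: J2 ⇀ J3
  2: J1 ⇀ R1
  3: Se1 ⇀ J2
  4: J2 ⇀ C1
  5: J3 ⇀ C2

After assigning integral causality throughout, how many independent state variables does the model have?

2  (C1, C2 all integral)

bond 3 stroke at J2  (Se1 (Se) sets effort on bond)
bond 4 stroke at J2  (prefer integral on C1)
bond 5 stroke at J3  (C2 integral (e out))
bond 1 stroke at J2  (only one flow-in slot at J3)
bond 0 stroke at J1  (only one flow-in slot at J2)
bond 2 stroke at R1  (J1: bond 0 brought effort, rest push out)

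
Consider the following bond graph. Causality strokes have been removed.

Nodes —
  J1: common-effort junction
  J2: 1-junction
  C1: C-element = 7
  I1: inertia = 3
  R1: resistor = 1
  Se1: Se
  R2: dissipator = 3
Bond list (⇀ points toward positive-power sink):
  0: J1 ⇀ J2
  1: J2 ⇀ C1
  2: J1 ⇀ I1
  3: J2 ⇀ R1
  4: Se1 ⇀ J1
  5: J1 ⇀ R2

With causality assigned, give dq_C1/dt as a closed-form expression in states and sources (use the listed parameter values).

#4 stroke at J1  (Se1 (Se) sets effort on bond)
#0 stroke at J2  (common-e at J1 fixed by 4)
#2 stroke at I1  (J1 effort already set via bond 4)
#5 stroke at R2  (common-e at J1 fixed by 4)
#1 stroke at J2  (prefer integral on C1)
#3 stroke at R1  (only one flow-in slot at J2)

dq_C1/dt = E_Se1 - q_C1/7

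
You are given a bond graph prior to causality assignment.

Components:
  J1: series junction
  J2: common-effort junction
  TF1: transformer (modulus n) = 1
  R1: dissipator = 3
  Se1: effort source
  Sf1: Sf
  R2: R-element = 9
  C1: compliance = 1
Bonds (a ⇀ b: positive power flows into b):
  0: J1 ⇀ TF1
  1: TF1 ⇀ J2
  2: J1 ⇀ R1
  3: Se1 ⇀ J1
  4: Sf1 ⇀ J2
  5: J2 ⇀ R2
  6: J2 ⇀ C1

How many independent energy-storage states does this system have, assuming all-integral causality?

#3 |J1  (Se1 (Se) sets effort on bond)
#4 |Sf1  (Sf1 (Sf) sets flow on bond)
#6 |J2  (prefer integral on C1)
#1 |TF1  (common-e at J2 fixed by 6)
#5 |R2  (J2 effort already set via bond 6)
#0 |J1  (TF1: transformer flips bond 1)
#2 |R1  (J1: last free bond brings flow in)

1  (C1 all integral)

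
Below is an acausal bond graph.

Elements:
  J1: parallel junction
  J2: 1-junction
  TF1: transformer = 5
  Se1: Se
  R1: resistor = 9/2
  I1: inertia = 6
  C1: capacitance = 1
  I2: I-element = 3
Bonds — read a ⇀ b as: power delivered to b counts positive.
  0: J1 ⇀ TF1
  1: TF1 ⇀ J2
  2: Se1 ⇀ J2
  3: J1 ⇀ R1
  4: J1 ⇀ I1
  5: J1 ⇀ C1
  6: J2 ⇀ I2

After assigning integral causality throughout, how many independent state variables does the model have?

β2 stroke→J2  (source Se1 imposes e)
β4 stroke→I1  (I1: I, integral causality)
β5 stroke→J1  (C1 outputs effort q/C1)
β0 stroke→TF1  (J1 effort already set via bond 5)
β3 stroke→R1  (common-e at J1 fixed by 5)
β1 stroke→J2  (through TF1, causality passes straight; one stroke at TF1)
β6 stroke→I2  (J2 needs exactly one f-in)

3  (C1, I1, I2 all integral)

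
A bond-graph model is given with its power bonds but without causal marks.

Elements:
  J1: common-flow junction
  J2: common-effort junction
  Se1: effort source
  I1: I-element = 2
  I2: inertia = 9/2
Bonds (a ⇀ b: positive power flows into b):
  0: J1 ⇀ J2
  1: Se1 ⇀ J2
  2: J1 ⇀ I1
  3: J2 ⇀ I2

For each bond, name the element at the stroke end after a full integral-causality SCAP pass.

bond 1 →J2  (source Se1 imposes e)
bond 0 →J1  (J2 effort already set via bond 1)
bond 3 →I2  (0-jn J2 has e-setter on 1)
bond 2 →I1  (closing 1-jn rule on J1)

#0 stroke→J1
#1 stroke→J2
#2 stroke→I1
#3 stroke→I2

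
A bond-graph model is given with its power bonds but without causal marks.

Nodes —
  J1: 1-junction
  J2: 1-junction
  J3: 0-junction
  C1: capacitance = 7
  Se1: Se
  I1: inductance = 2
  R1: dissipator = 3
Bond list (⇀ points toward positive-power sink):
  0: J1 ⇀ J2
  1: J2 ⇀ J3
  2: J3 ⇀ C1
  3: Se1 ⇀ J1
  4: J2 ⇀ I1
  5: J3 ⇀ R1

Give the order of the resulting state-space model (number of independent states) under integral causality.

2  (C1, I1 all integral)

β3 |J1  (Se1 (Se) sets effort on bond)
β0 |J2  (J1: last free bond brings flow in)
β2 |J3  (C1 outputs effort q/C1)
β1 |J2  (common-e at J3 fixed by 2)
β5 |R1  (J3 effort already set via bond 2)
β4 |I1  (J2: last free bond brings flow in)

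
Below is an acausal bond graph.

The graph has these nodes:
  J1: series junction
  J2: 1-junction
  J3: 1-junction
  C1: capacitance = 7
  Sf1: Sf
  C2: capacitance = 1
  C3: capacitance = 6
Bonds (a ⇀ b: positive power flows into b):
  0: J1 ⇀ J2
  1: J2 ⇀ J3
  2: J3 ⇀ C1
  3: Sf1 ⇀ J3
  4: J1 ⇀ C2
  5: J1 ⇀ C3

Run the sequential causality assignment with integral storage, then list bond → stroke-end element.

β0 |J2
β1 |J3
β2 |J3
β3 |Sf1
β4 |J1
β5 |J1

#3 stroke at Sf1  (source Sf1 imposes f)
#1 stroke at J3  (1-jn J3 has f-setter on 3)
#2 stroke at J3  (common-f at J3 fixed by 3)
#0 stroke at J2  (common-f at J2 fixed by 1)
#4 stroke at J1  (J1: bond 0 brought flow, rest push out)
#5 stroke at J1  (1-jn J1 has f-setter on 0)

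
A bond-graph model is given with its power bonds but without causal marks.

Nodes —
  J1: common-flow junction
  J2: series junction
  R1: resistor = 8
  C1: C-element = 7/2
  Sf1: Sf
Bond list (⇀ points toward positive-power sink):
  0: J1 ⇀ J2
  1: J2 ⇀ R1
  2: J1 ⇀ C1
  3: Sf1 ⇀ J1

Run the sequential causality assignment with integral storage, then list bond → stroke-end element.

#0 stroke→J1
#1 stroke→J2
#2 stroke→J1
#3 stroke→Sf1

b3 |Sf1  (source Sf1 imposes f)
b0 |J1  (J1 flow already set via bond 3)
b2 |J1  (J1 flow already set via bond 3)
b1 |J2  (J2 flow already set via bond 0)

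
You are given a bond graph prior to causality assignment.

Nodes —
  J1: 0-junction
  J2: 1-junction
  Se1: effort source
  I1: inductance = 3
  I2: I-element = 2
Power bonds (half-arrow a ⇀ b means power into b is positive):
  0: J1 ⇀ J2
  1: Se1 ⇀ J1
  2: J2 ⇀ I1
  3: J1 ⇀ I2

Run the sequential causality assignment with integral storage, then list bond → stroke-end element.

β0 stroke at J2
β1 stroke at J1
β2 stroke at I1
β3 stroke at I2

bond 1 |J1  (Se1 (Se) sets effort on bond)
bond 0 |J2  (0-jn J1 has e-setter on 1)
bond 3 |I2  (J1: bond 1 brought effort, rest push out)
bond 2 |I1  (J2 needs exactly one f-in)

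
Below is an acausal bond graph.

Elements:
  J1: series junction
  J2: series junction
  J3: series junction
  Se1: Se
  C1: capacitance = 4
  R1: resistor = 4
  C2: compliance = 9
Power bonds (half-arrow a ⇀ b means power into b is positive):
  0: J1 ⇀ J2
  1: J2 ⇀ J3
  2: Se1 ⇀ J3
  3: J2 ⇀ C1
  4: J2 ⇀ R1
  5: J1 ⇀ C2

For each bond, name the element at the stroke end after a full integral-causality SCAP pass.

b2 stroke→J3  (Se1 fixes effort; stroke away)
b1 stroke→J2  (J3 needs exactly one f-in)
b3 stroke→J2  (C1 integral (e out))
b5 stroke→J1  (C2 integral (e out))
b0 stroke→J2  (only one flow-in slot at J1)
b4 stroke→R1  (only one flow-in slot at J2)

#0 |J2
#1 |J2
#2 |J3
#3 |J2
#4 |R1
#5 |J1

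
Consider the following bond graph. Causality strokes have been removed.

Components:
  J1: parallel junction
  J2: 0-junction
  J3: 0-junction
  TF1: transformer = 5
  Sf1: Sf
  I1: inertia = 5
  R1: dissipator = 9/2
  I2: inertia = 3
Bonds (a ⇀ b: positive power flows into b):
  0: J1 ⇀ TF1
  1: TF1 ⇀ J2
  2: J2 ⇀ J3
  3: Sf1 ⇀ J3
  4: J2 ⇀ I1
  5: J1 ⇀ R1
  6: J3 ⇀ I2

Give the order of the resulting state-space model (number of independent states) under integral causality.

2  (I1, I2 all integral)

b3 →Sf1  (Sf1 fixes flow; stroke at Sf1)
b4 →I1  (I1 integral (f out))
b6 →I2  (I2 outputs flow p/I2)
b2 →J3  (closing 0-jn rule on J3)
b1 →J2  (J2: last free bond brings effort in)
b0 →TF1  (TF TF1: opposite of bond 1)
b5 →J1  (closing 0-jn rule on J1)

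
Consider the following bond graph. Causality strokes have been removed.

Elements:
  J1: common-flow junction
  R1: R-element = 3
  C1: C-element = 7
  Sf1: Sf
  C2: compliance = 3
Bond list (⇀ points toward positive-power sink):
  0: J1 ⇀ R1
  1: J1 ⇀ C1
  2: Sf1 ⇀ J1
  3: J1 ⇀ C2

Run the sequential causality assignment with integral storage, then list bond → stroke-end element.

bond 2 stroke→Sf1  (source Sf1 imposes f)
bond 0 stroke→J1  (common-f at J1 fixed by 2)
bond 1 stroke→J1  (common-f at J1 fixed by 2)
bond 3 stroke→J1  (J1: bond 2 brought flow, rest push out)

bond 0 stroke at J1
bond 1 stroke at J1
bond 2 stroke at Sf1
bond 3 stroke at J1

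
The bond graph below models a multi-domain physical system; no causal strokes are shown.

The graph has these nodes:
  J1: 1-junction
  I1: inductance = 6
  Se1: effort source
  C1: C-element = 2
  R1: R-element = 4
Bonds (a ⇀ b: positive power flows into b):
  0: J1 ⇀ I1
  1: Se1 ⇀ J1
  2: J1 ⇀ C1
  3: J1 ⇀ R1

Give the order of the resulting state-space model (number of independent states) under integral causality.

b1 |J1  (Se1 fixes effort; stroke away)
b0 |I1  (I1 outputs flow p/I1)
b2 |J1  (J1 flow already set via bond 0)
b3 |J1  (1-jn J1 has f-setter on 0)

2  (C1, I1 all integral)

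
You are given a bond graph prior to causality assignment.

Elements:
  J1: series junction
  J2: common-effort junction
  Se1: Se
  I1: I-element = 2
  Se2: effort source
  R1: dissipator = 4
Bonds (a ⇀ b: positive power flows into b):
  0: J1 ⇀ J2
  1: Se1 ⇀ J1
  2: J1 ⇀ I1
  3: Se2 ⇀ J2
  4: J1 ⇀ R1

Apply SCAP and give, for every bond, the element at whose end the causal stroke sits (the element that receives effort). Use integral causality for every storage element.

b0 stroke at J1
b1 stroke at J1
b2 stroke at I1
b3 stroke at J2
b4 stroke at J1

bond 1 stroke at J1  (Se1 fixes effort; stroke away)
bond 3 stroke at J2  (Se2 fixes effort; stroke away)
bond 0 stroke at J1  (J2: bond 3 brought effort, rest push out)
bond 2 stroke at I1  (I1 integral (f out))
bond 4 stroke at J1  (common-f at J1 fixed by 2)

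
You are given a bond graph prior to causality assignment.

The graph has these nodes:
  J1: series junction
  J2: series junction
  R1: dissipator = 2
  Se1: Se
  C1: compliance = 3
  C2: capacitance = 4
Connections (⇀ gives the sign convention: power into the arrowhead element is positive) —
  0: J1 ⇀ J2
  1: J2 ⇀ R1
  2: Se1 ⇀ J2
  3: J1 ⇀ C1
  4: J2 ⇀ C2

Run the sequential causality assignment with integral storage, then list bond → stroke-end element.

β0 →J2
β1 →R1
β2 →J2
β3 →J1
β4 →J2

b2 |J2  (source Se1 imposes e)
b3 |J1  (C1 outputs effort q/C1)
b0 |J2  (closing 1-jn rule on J1)
b4 |J2  (C2 outputs effort q/C2)
b1 |R1  (J2 needs exactly one f-in)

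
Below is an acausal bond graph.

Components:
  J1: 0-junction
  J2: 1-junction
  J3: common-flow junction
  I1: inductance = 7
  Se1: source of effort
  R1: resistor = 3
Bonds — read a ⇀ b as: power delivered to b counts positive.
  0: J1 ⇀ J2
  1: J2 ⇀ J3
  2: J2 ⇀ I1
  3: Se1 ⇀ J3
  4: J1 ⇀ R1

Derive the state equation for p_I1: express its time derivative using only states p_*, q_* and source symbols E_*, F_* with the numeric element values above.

dp_I1/dt = E_Se1 - 3*p_I1/7

#3 →J3  (Se1 (Se) sets effort on bond)
#1 →J2  (J3: last free bond brings flow in)
#2 →I1  (prefer integral on I1)
#0 →J2  (J2: bond 2 brought flow, rest push out)
#4 →J1  (closing 0-jn rule on J1)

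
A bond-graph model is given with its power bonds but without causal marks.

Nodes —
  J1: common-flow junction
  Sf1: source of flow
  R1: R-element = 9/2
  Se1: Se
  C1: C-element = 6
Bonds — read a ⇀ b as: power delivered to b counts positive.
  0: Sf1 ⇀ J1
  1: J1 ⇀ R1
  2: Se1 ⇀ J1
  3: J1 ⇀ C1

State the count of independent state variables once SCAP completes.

1  (C1 all integral)

bond 0 |Sf1  (Sf1 fixes flow; stroke at Sf1)
bond 2 |J1  (Se1 fixes effort; stroke away)
bond 1 |J1  (1-jn J1 has f-setter on 0)
bond 3 |J1  (common-f at J1 fixed by 0)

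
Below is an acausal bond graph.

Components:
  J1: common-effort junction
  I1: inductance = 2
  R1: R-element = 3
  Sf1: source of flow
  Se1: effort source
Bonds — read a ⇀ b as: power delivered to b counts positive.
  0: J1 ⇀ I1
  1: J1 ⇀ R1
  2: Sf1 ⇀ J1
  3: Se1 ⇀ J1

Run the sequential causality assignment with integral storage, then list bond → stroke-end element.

bond 0 |I1
bond 1 |R1
bond 2 |Sf1
bond 3 |J1

b2 |Sf1  (Sf1: flow source, stroke at near end)
b3 |J1  (Se1 (Se) sets effort on bond)
b0 |I1  (0-jn J1 has e-setter on 3)
b1 |R1  (common-e at J1 fixed by 3)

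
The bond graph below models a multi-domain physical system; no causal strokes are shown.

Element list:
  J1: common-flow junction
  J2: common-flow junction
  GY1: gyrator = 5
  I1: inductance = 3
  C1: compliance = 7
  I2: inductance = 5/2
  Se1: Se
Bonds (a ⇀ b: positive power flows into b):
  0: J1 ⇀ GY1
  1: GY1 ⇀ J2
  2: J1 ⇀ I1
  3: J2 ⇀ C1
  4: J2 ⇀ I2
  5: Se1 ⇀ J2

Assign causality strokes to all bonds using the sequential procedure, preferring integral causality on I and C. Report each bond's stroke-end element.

b5 |J2  (Se1 fixes effort; stroke away)
b2 |I1  (I1 outputs flow p/I1)
b0 |J1  (common-f at J1 fixed by 2)
b1 |J2  (GY1 both-in/both-out from 0)
b3 |J2  (C1: C, integral causality)
b4 |I2  (only one flow-in slot at J2)

b0 stroke→J1
b1 stroke→J2
b2 stroke→I1
b3 stroke→J2
b4 stroke→I2
b5 stroke→J2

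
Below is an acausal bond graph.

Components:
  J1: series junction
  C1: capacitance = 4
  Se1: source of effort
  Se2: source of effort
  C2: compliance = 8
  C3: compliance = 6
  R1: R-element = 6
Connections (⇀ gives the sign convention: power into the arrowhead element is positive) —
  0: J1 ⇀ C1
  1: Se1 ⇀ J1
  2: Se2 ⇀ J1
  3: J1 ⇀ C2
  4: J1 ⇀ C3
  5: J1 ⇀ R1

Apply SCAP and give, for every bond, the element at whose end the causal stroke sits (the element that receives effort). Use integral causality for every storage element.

#1 →J1  (Se1: effort source, stroke at far end)
#2 →J1  (Se2: effort source, stroke at far end)
#0 →J1  (C1 outputs effort q/C1)
#3 →J1  (C2 outputs effort q/C2)
#4 →J1  (prefer integral on C3)
#5 →R1  (J1: last free bond brings flow in)

bond 0 →J1
bond 1 →J1
bond 2 →J1
bond 3 →J1
bond 4 →J1
bond 5 →R1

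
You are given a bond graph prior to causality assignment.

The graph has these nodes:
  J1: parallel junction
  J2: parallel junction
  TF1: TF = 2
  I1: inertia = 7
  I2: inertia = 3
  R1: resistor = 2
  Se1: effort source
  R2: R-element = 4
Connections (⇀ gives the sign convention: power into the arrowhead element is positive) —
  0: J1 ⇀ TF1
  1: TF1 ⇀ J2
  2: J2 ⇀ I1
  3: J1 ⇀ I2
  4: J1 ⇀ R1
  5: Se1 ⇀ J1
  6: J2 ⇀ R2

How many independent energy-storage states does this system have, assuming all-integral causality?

b5 →J1  (Se1: effort source, stroke at far end)
b0 →TF1  (0-jn J1 has e-setter on 5)
b3 →I2  (J1: bond 5 brought effort, rest push out)
b4 →R1  (0-jn J1 has e-setter on 5)
b1 →J2  (TF1: transformer flips bond 0)
b2 →I1  (common-e at J2 fixed by 1)
b6 →R2  (J2 effort already set via bond 1)

2  (I1, I2 all integral)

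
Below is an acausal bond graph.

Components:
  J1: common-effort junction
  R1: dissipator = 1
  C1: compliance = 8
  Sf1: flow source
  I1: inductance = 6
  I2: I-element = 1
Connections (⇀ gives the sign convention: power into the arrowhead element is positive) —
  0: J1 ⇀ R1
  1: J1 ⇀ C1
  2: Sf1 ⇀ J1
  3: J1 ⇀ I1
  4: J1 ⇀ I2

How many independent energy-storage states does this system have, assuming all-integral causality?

b2 stroke→Sf1  (Sf1: flow source, stroke at near end)
b1 stroke→J1  (C1 outputs effort q/C1)
b0 stroke→R1  (0-jn J1 has e-setter on 1)
b3 stroke→I1  (0-jn J1 has e-setter on 1)
b4 stroke→I2  (0-jn J1 has e-setter on 1)

3  (C1, I1, I2 all integral)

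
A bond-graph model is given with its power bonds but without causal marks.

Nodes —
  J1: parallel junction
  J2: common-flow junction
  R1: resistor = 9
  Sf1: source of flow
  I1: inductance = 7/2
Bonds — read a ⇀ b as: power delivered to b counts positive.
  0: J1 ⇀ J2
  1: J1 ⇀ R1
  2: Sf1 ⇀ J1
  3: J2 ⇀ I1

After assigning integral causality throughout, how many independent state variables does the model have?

1  (I1 all integral)

bond 2 →Sf1  (Sf1 fixes flow; stroke at Sf1)
bond 3 →I1  (I1 integral (f out))
bond 0 →J2  (common-f at J2 fixed by 3)
bond 1 →J1  (J1: last free bond brings effort in)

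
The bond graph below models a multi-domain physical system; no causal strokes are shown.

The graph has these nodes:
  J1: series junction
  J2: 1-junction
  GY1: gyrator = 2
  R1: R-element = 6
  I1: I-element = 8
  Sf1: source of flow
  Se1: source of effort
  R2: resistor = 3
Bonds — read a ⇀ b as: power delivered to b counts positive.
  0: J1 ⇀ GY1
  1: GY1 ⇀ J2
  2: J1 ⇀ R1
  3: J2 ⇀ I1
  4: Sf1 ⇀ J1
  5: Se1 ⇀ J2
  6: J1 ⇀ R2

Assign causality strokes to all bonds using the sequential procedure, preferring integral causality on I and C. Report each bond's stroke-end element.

β0 |J1
β1 |J2
β2 |J1
β3 |I1
β4 |Sf1
β5 |J2
β6 |J1

bond 4 →Sf1  (Sf1 (Sf) sets flow on bond)
bond 5 →J2  (Se1 fixes effort; stroke away)
bond 0 →J1  (J1 flow already set via bond 4)
bond 2 →J1  (1-jn J1 has f-setter on 4)
bond 6 →J1  (J1 flow already set via bond 4)
bond 1 →J2  (GY1: gyrator matches bond 0)
bond 3 →I1  (closing 1-jn rule on J2)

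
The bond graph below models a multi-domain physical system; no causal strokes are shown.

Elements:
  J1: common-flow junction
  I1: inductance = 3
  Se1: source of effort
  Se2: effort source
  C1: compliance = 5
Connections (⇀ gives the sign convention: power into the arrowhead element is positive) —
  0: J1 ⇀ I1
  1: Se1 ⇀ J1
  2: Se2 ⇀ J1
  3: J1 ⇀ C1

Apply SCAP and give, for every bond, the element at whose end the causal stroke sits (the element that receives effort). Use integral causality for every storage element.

b1 stroke at J1  (Se1 (Se) sets effort on bond)
b2 stroke at J1  (Se2: effort source, stroke at far end)
b0 stroke at I1  (prefer integral on I1)
b3 stroke at J1  (J1: bond 0 brought flow, rest push out)

#0 |I1
#1 |J1
#2 |J1
#3 |J1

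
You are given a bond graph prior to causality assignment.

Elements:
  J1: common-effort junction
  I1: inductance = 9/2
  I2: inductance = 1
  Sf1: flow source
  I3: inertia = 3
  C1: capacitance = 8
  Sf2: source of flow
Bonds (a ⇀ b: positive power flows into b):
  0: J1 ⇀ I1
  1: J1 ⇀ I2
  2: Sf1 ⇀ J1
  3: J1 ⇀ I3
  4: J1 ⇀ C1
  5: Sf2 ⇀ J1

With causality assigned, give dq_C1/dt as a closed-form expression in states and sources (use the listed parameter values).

dq_C1/dt = F_Sf1 + F_Sf2 - 2*p_I1/9 - p_I2 - p_I3/3

bond 2 |Sf1  (Sf1 (Sf) sets flow on bond)
bond 5 |Sf2  (source Sf2 imposes f)
bond 0 |I1  (I1 integral (f out))
bond 1 |I2  (I2 integral (f out))
bond 3 |I3  (I3 outputs flow p/I3)
bond 4 |J1  (J1: last free bond brings effort in)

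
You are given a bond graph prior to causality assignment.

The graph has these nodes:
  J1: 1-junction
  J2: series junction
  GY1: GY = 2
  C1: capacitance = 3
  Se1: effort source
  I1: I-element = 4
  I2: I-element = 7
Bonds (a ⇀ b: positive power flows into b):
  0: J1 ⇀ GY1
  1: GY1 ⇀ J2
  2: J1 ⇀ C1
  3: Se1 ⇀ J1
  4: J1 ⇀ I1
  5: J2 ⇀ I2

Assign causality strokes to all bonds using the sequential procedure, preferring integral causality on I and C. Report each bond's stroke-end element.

bond 0 |J1
bond 1 |J2
bond 2 |J1
bond 3 |J1
bond 4 |I1
bond 5 |I2

b3 →J1  (Se1 (Se) sets effort on bond)
b2 →J1  (C1 outputs effort q/C1)
b4 →I1  (I1 integral (f out))
b0 →J1  (J1: bond 4 brought flow, rest push out)
b1 →J2  (GY1: gyrator matches bond 0)
b5 →I2  (closing 1-jn rule on J2)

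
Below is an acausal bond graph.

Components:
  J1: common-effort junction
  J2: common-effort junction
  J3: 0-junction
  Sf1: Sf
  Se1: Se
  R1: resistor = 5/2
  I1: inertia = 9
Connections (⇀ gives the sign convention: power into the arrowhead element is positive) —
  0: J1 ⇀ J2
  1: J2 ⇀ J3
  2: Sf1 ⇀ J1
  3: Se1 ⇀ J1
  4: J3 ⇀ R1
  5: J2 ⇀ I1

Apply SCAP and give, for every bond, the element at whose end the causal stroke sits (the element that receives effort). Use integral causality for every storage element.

β2 →Sf1  (Sf1: flow source, stroke at near end)
β3 →J1  (source Se1 imposes e)
β0 →J2  (common-e at J1 fixed by 3)
β1 →J3  (J2 effort already set via bond 0)
β5 →I1  (common-e at J2 fixed by 0)
β4 →R1  (common-e at J3 fixed by 1)

β0 stroke→J2
β1 stroke→J3
β2 stroke→Sf1
β3 stroke→J1
β4 stroke→R1
β5 stroke→I1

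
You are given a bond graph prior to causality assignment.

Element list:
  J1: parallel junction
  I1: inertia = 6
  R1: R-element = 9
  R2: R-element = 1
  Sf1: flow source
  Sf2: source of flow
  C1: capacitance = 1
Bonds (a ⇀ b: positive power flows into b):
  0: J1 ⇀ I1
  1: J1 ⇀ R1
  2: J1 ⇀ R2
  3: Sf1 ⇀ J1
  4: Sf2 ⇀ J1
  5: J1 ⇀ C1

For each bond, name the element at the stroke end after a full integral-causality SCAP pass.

b3 stroke at Sf1  (Sf1 (Sf) sets flow on bond)
b4 stroke at Sf2  (source Sf2 imposes f)
b0 stroke at I1  (I1 outputs flow p/I1)
b5 stroke at J1  (C1 integral (e out))
b1 stroke at R1  (0-jn J1 has e-setter on 5)
b2 stroke at R2  (0-jn J1 has e-setter on 5)

bond 0 stroke at I1
bond 1 stroke at R1
bond 2 stroke at R2
bond 3 stroke at Sf1
bond 4 stroke at Sf2
bond 5 stroke at J1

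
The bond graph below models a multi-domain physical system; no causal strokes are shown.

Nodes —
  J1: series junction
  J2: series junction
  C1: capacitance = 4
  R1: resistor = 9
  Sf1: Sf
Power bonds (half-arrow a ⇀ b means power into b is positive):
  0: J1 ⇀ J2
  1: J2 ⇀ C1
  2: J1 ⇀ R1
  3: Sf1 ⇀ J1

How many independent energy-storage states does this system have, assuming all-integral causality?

1  (C1 all integral)

b3 stroke→Sf1  (Sf1 fixes flow; stroke at Sf1)
b0 stroke→J1  (1-jn J1 has f-setter on 3)
b2 stroke→J1  (J1: bond 3 brought flow, rest push out)
b1 stroke→J2  (J2 flow already set via bond 0)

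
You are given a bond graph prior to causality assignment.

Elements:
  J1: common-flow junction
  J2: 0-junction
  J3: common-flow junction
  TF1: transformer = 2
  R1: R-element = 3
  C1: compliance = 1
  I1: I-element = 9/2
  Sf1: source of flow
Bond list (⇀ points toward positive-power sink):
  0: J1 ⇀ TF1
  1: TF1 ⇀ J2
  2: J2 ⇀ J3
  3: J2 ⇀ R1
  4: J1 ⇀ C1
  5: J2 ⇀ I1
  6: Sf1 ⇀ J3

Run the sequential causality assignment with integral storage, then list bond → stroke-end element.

b0 →TF1
b1 →J2
b2 →J3
b3 →R1
b4 →J1
b5 →I1
b6 →Sf1

#6 →Sf1  (source Sf1 imposes f)
#2 →J3  (1-jn J3 has f-setter on 6)
#4 →J1  (prefer integral on C1)
#0 →TF1  (only one flow-in slot at J1)
#1 →J2  (through TF1, causality passes straight; one stroke at TF1)
#3 →R1  (J2 effort already set via bond 1)
#5 →I1  (J2: bond 1 brought effort, rest push out)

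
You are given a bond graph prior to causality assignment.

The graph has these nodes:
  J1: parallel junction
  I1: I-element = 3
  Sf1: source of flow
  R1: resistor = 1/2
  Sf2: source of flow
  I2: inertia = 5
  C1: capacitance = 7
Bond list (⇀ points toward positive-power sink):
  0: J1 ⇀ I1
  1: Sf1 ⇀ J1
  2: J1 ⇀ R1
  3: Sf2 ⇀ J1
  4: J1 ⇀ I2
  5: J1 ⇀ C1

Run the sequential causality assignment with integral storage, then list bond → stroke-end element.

b0 →I1
b1 →Sf1
b2 →R1
b3 →Sf2
b4 →I2
b5 →J1

#1 stroke→Sf1  (Sf1 (Sf) sets flow on bond)
#3 stroke→Sf2  (Sf2 fixes flow; stroke at Sf2)
#0 stroke→I1  (I1 outputs flow p/I1)
#4 stroke→I2  (I2 integral (f out))
#5 stroke→J1  (C1 integral (e out))
#2 stroke→R1  (J1: bond 5 brought effort, rest push out)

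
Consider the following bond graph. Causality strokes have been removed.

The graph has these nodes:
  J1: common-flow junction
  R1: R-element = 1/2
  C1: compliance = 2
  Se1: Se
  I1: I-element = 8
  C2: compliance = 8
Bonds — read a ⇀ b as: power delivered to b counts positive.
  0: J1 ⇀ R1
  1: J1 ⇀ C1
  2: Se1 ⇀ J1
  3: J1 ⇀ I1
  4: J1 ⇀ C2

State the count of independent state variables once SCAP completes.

bond 2 →J1  (Se1: effort source, stroke at far end)
bond 1 →J1  (prefer integral on C1)
bond 3 →I1  (I1 outputs flow p/I1)
bond 0 →J1  (1-jn J1 has f-setter on 3)
bond 4 →J1  (J1: bond 3 brought flow, rest push out)

3  (C1, C2, I1 all integral)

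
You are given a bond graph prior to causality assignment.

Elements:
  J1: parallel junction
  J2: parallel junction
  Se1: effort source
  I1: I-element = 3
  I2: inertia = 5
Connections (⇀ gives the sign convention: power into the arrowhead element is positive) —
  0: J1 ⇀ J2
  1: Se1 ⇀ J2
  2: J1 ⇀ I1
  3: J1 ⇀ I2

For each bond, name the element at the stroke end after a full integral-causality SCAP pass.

#1 stroke at J2  (Se1: effort source, stroke at far end)
#0 stroke at J1  (J2: bond 1 brought effort, rest push out)
#2 stroke at I1  (J1: bond 0 brought effort, rest push out)
#3 stroke at I2  (J1 effort already set via bond 0)

#0 stroke→J1
#1 stroke→J2
#2 stroke→I1
#3 stroke→I2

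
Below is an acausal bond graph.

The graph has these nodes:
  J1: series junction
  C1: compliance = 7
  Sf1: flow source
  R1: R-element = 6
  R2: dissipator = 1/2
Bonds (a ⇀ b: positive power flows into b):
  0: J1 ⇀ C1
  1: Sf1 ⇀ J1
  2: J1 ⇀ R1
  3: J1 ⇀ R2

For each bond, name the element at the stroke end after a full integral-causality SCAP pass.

bond 0 stroke at J1
bond 1 stroke at Sf1
bond 2 stroke at J1
bond 3 stroke at J1

bond 1 stroke→Sf1  (source Sf1 imposes f)
bond 0 stroke→J1  (J1 flow already set via bond 1)
bond 2 stroke→J1  (J1: bond 1 brought flow, rest push out)
bond 3 stroke→J1  (J1: bond 1 brought flow, rest push out)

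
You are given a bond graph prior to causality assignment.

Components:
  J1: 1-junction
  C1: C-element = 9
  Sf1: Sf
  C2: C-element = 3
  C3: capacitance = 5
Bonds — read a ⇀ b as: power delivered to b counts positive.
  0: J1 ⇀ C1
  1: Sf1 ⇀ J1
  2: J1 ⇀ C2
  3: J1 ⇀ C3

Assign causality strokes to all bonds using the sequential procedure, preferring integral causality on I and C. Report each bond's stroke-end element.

#1 |Sf1  (Sf1 fixes flow; stroke at Sf1)
#0 |J1  (J1: bond 1 brought flow, rest push out)
#2 |J1  (J1 flow already set via bond 1)
#3 |J1  (common-f at J1 fixed by 1)

bond 0 stroke at J1
bond 1 stroke at Sf1
bond 2 stroke at J1
bond 3 stroke at J1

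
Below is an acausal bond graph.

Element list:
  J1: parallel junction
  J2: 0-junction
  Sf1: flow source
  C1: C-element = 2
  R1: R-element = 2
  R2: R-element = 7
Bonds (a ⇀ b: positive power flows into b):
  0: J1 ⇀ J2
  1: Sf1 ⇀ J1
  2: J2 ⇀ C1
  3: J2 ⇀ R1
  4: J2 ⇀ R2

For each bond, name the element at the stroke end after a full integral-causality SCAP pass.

#0 →J1
#1 →Sf1
#2 →J2
#3 →R1
#4 →R2

β1 →Sf1  (Sf1 (Sf) sets flow on bond)
β0 →J1  (J1: last free bond brings effort in)
β2 →J2  (prefer integral on C1)
β3 →R1  (J2: bond 2 brought effort, rest push out)
β4 →R2  (J2 effort already set via bond 2)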